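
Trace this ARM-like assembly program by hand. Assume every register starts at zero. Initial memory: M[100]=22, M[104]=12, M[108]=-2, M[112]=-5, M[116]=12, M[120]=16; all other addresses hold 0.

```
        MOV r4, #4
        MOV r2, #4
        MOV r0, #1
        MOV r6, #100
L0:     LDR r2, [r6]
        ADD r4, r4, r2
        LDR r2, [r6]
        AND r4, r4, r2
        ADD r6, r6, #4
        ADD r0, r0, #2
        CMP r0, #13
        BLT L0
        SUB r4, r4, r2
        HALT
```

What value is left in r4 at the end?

0

MOV r4, #4 → r4=4
MOV r2, #4 → r2=4
MOV r0, #1 → r0=1
MOV r6, #100 → r6=100
LDR r2, [r6] → r2=M[100]=22
ADD r4, r4, r2 → r4=4+22=26
LDR r2, [r6] → r2=M[100]=22
AND r4, r4, r2 → r4=26&22=18
ADD r6, r6, #4 → r6=100+4=104
ADD r0, r0, #2 → r0=1+2=3
CMP r0, #13  (cmp 3,13)
BLT L0: taken
LDR r2, [r6] → r2=M[104]=12
ADD r4, r4, r2 → r4=18+12=30
LDR r2, [r6] → r2=M[104]=12
AND r4, r4, r2 → r4=30&12=12
ADD r6, r6, #4 → r6=104+4=108
ADD r0, r0, #2 → r0=3+2=5
CMP r0, #13  (cmp 5,13)
BLT L0: taken
LDR r2, [r6] → r2=M[108]=-2
ADD r4, r4, r2 → r4=12+(-2)=10
LDR r2, [r6] → r2=M[108]=-2
AND r4, r4, r2 → r4=10&(-2)=10
ADD r6, r6, #4 → r6=108+4=112
ADD r0, r0, #2 → r0=5+2=7
CMP r0, #13  (cmp 7,13)
BLT L0: taken
LDR r2, [r6] → r2=M[112]=-5
ADD r4, r4, r2 → r4=10+(-5)=5
LDR r2, [r6] → r2=M[112]=-5
AND r4, r4, r2 → r4=5&(-5)=1
ADD r6, r6, #4 → r6=112+4=116
ADD r0, r0, #2 → r0=7+2=9
CMP r0, #13  (cmp 9,13)
BLT L0: taken
LDR r2, [r6] → r2=M[116]=12
ADD r4, r4, r2 → r4=1+12=13
LDR r2, [r6] → r2=M[116]=12
AND r4, r4, r2 → r4=13&12=12
ADD r6, r6, #4 → r6=116+4=120
ADD r0, r0, #2 → r0=9+2=11
CMP r0, #13  (cmp 11,13)
BLT L0: taken
LDR r2, [r6] → r2=M[120]=16
ADD r4, r4, r2 → r4=12+16=28
LDR r2, [r6] → r2=M[120]=16
AND r4, r4, r2 → r4=28&16=16
ADD r6, r6, #4 → r6=120+4=124
ADD r0, r0, #2 → r0=11+2=13
CMP r0, #13  (cmp 13,13)
BLT L0: not taken
SUB r4, r4, r2 → r4=16-16=0
halt.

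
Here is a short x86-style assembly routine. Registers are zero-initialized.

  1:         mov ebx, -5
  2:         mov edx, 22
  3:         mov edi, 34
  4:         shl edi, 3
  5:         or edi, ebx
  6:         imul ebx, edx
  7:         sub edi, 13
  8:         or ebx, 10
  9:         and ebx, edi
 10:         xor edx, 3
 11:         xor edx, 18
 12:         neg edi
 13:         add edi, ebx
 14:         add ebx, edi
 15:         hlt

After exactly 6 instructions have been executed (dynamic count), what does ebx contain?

mov ebx, -5 → ebx=-5
mov edx, 22 → edx=22
mov edi, 34 → edi=34
shl edi, 3 → edi=34<<3=272
or edi, ebx → edi=272|(-5)=-5
imul ebx, edx → ebx=(-5)*22=-110
After step 6: ebx = -110.

-110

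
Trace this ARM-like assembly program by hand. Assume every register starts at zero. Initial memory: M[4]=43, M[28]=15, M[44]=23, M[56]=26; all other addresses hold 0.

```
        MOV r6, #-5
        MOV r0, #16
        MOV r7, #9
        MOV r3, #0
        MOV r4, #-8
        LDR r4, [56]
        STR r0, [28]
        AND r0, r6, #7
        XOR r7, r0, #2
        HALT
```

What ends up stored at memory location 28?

16

MOV r6, #-5 → r6=-5
MOV r0, #16 → r0=16
MOV r7, #9 → r7=9
MOV r3, #0 → r3=0
MOV r4, #-8 → r4=-8
LDR r4, [56] → r4=M[56]=26
STR r0, [28] → M[28]=16
AND r0, r6, #7 → r0=(-5)&7=3
XOR r7, r0, #2 → r7=3^2=1
halt.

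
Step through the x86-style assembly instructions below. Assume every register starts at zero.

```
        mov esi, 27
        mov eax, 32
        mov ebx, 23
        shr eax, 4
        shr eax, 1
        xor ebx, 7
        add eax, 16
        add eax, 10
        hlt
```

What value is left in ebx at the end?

esi=27
eax=32
ebx=23
eax=32>>4=2
eax=2>>1=1
ebx=23^7=16
eax=1+16=17
eax=17+10=27
halt.

16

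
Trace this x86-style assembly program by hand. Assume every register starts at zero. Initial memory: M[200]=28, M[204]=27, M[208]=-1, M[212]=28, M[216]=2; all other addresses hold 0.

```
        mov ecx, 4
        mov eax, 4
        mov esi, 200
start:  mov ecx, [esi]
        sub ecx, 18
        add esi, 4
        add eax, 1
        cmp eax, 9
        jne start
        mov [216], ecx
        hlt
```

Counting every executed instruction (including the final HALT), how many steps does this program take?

mov ecx, 4 → ecx=4
mov eax, 4 → eax=4
mov esi, 200 → esi=200
mov ecx, [esi] → ecx=M[200]=28
sub ecx, 18 → ecx=28-18=10
add esi, 4 → esi=200+4=204
add eax, 1 → eax=4+1=5
cmp eax, 9  (cmp 5,9)
jne start: taken
mov ecx, [esi] → ecx=M[204]=27
sub ecx, 18 → ecx=27-18=9
add esi, 4 → esi=204+4=208
add eax, 1 → eax=5+1=6
cmp eax, 9  (cmp 6,9)
jne start: taken
mov ecx, [esi] → ecx=M[208]=-1
sub ecx, 18 → ecx=(-1)-18=-19
add esi, 4 → esi=208+4=212
add eax, 1 → eax=6+1=7
cmp eax, 9  (cmp 7,9)
jne start: taken
mov ecx, [esi] → ecx=M[212]=28
sub ecx, 18 → ecx=28-18=10
add esi, 4 → esi=212+4=216
add eax, 1 → eax=7+1=8
cmp eax, 9  (cmp 8,9)
jne start: taken
mov ecx, [esi] → ecx=M[216]=2
sub ecx, 18 → ecx=2-18=-16
add esi, 4 → esi=216+4=220
add eax, 1 → eax=8+1=9
cmp eax, 9  (cmp 9,9)
jne start: not taken
mov [216], ecx → M[216]=-16
halt.
Total executed instructions: 35.

35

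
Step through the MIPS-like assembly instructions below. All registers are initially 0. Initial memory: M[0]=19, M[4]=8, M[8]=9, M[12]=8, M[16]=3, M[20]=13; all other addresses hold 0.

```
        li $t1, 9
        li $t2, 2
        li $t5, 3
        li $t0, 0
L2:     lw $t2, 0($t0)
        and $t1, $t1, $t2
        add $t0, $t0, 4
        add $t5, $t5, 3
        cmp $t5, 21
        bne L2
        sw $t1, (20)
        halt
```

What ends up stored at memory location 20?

0

$t1=9
$t2=2
$t5=3
$t0=0
$t2=M[0]=19
$t1=9&19=1
$t0=0+4=4
$t5=3+3=6
cmp $t5, 21  (cmp 6,21)
bne L2: taken
$t2=M[4]=8
$t1=1&8=0
$t0=4+4=8
$t5=6+3=9
cmp $t5, 21  (cmp 9,21)
bne L2: taken
$t2=M[8]=9
$t1=0&9=0
$t0=8+4=12
$t5=9+3=12
cmp $t5, 21  (cmp 12,21)
bne L2: taken
$t2=M[12]=8
$t1=0&8=0
$t0=12+4=16
$t5=12+3=15
cmp $t5, 21  (cmp 15,21)
bne L2: taken
$t2=M[16]=3
$t1=0&3=0
$t0=16+4=20
$t5=15+3=18
cmp $t5, 21  (cmp 18,21)
bne L2: taken
$t2=M[20]=13
$t1=0&13=0
$t0=20+4=24
$t5=18+3=21
cmp $t5, 21  (cmp 21,21)
bne L2: not taken
sw $t1, (20) → M[20]=0
halt.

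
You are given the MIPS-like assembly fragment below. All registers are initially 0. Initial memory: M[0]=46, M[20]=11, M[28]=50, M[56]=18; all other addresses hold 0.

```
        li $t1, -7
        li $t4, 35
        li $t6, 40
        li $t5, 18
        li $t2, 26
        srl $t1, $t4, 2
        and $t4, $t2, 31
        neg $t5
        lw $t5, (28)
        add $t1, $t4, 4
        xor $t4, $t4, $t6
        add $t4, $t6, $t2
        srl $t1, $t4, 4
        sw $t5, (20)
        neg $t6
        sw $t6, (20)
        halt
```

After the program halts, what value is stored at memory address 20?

-40

li $t1, -7 → $t1=-7
li $t4, 35 → $t4=35
li $t6, 40 → $t6=40
li $t5, 18 → $t5=18
li $t2, 26 → $t2=26
srl $t1, $t4, 2 → $t1=35>>2=8
and $t4, $t2, 31 → $t4=26&31=26
neg $t5 → $t5=-(18)=-18
lw $t5, (28) → $t5=M[28]=50
add $t1, $t4, 4 → $t1=26+4=30
xor $t4, $t4, $t6 → $t4=26^40=50
add $t4, $t6, $t2 → $t4=40+26=66
srl $t1, $t4, 4 → $t1=66>>4=4
sw $t5, (20) → M[20]=50
neg $t6 → $t6=-(40)=-40
sw $t6, (20) → M[20]=-40
halt.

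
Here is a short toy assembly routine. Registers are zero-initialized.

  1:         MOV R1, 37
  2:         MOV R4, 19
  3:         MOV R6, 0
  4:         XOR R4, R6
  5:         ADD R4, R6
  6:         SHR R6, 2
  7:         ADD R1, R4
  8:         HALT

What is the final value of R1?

56

R1=37
R4=19
R6=0
R4=19^0=19
R4=19+0=19
R6=0>>2=0
R1=37+19=56
halt.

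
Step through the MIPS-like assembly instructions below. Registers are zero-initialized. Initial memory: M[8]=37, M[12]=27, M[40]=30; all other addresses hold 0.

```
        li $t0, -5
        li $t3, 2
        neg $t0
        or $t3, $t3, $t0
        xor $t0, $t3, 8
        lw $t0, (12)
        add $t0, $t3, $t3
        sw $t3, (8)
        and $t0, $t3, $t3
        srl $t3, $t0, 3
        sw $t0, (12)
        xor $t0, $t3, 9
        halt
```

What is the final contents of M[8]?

after li $t0, -5: $t0=-5
after li $t3, 2: $t3=2
after neg $t0: $t0=-(-5)=5
after or $t3, $t3, $t0: $t3=2|5=7
after xor $t0, $t3, 8: $t0=7^8=15
after lw $t0, (12): $t0=M[12]=27
after add $t0, $t3, $t3: $t0=7+7=14
sw $t3, (8) → M[8]=7
after and $t0, $t3, $t3: $t0=7&7=7
after srl $t3, $t0, 3: $t3=7>>3=0
sw $t0, (12) → M[12]=7
after xor $t0, $t3, 9: $t0=0^9=9
halt.

7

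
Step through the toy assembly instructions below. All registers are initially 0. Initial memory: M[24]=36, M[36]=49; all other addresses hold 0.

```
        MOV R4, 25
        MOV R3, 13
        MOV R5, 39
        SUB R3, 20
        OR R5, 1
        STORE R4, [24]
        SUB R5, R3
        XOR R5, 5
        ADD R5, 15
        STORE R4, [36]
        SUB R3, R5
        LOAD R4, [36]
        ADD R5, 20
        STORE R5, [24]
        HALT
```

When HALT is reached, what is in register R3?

-65

MOV R4, 25 → R4=25
MOV R3, 13 → R3=13
MOV R5, 39 → R5=39
SUB R3, 20 → R3=13-20=-7
OR R5, 1 → R5=39|1=39
STORE R4, [24] → M[24]=25
SUB R5, R3 → R5=39-(-7)=46
XOR R5, 5 → R5=46^5=43
ADD R5, 15 → R5=43+15=58
STORE R4, [36] → M[36]=25
SUB R3, R5 → R3=(-7)-58=-65
LOAD R4, [36] → R4=M[36]=25
ADD R5, 20 → R5=58+20=78
STORE R5, [24] → M[24]=78
halt.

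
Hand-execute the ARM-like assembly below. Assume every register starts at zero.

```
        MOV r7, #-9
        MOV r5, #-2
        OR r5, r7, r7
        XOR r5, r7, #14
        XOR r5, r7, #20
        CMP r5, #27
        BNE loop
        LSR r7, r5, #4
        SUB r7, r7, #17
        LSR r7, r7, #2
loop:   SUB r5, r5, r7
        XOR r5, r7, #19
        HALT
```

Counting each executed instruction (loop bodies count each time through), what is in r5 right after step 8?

-20

r7=-9
r5=-2
r5=(-9)|(-9)=-9
r5=(-9)^14=-7
r5=(-9)^20=-29
CMP r5, #27  (cmp -29,27)
BNE loop: taken
r5=(-29)-(-9)=-20
After step 8: r5 = -20.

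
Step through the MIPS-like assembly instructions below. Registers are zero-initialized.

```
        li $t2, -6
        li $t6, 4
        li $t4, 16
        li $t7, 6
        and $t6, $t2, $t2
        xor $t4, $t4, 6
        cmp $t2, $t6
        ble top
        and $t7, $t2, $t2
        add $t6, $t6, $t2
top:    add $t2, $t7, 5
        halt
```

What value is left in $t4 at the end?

22

li $t2, -6 → $t2=-6
li $t6, 4 → $t6=4
li $t4, 16 → $t4=16
li $t7, 6 → $t7=6
and $t6, $t2, $t2 → $t6=(-6)&(-6)=-6
xor $t4, $t4, 6 → $t4=16^6=22
cmp $t2, $t6  (cmp -6,-6)
ble top: taken
add $t2, $t7, 5 → $t2=6+5=11
halt.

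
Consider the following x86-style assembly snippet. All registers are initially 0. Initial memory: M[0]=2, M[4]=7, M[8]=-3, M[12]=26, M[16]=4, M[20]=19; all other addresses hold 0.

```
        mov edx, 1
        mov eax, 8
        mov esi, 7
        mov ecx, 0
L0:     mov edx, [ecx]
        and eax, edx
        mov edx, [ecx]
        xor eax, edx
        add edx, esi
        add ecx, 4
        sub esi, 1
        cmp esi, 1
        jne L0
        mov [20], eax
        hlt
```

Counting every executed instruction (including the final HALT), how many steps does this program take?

edx=1
eax=8
esi=7
ecx=0
edx=M[0]=2
eax=8&2=0
edx=M[0]=2
eax=0^2=2
edx=2+7=9
ecx=0+4=4
esi=7-1=6
cmp esi, 1  (cmp 6,1)
jne L0: taken
edx=M[4]=7
eax=2&7=2
edx=M[4]=7
eax=2^7=5
edx=7+6=13
ecx=4+4=8
esi=6-1=5
cmp esi, 1  (cmp 5,1)
jne L0: taken
edx=M[8]=-3
eax=5&(-3)=5
edx=M[8]=-3
eax=5^(-3)=-8
edx=(-3)+5=2
ecx=8+4=12
esi=5-1=4
cmp esi, 1  (cmp 4,1)
jne L0: taken
edx=M[12]=26
eax=(-8)&26=24
edx=M[12]=26
eax=24^26=2
edx=26+4=30
ecx=12+4=16
esi=4-1=3
cmp esi, 1  (cmp 3,1)
jne L0: taken
edx=M[16]=4
eax=2&4=0
edx=M[16]=4
eax=0^4=4
edx=4+3=7
ecx=16+4=20
esi=3-1=2
cmp esi, 1  (cmp 2,1)
jne L0: taken
edx=M[20]=19
eax=4&19=0
edx=M[20]=19
eax=0^19=19
edx=19+2=21
ecx=20+4=24
esi=2-1=1
cmp esi, 1  (cmp 1,1)
jne L0: not taken
mov [20], eax → M[20]=19
halt.
Total executed instructions: 60.

60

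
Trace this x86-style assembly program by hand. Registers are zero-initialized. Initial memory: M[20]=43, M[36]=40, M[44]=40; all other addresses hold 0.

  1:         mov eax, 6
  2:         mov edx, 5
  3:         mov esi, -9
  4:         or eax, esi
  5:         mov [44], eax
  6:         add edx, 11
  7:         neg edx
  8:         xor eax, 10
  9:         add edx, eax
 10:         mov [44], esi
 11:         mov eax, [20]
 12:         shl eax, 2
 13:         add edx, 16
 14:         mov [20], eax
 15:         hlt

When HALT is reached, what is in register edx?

-3

after mov eax, 6: eax=6
after mov edx, 5: edx=5
after mov esi, -9: esi=-9
after or eax, esi: eax=6|(-9)=-9
mov [44], eax → M[44]=-9
after add edx, 11: edx=5+11=16
after neg edx: edx=-(16)=-16
after xor eax, 10: eax=(-9)^10=-3
after add edx, eax: edx=(-16)+(-3)=-19
mov [44], esi → M[44]=-9
after mov eax, [20]: eax=M[20]=43
after shl eax, 2: eax=43<<2=172
after add edx, 16: edx=(-19)+16=-3
mov [20], eax → M[20]=172
halt.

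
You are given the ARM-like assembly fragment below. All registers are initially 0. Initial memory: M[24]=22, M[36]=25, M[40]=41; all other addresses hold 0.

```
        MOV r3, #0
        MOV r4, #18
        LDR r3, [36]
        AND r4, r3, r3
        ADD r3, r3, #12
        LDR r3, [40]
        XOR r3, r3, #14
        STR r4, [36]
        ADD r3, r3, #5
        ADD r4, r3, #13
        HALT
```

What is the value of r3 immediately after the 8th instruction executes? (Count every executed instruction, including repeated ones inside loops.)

r3=0
r4=18
r3=M[36]=25
r4=25&25=25
r3=25+12=37
r3=M[40]=41
r3=41^14=39
STR r4, [36] → M[36]=25
After step 8: r3 = 39.

39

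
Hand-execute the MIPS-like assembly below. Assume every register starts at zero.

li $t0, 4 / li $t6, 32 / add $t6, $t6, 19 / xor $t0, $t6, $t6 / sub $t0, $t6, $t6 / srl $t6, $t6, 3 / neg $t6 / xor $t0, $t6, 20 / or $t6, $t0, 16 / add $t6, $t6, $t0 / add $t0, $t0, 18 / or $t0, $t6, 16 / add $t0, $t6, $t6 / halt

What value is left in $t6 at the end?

-20

after li $t0, 4: $t0=4
after li $t6, 32: $t6=32
after add $t6, $t6, 19: $t6=32+19=51
after xor $t0, $t6, $t6: $t0=51^51=0
after sub $t0, $t6, $t6: $t0=51-51=0
after srl $t6, $t6, 3: $t6=51>>3=6
after neg $t6: $t6=-(6)=-6
after xor $t0, $t6, 20: $t0=(-6)^20=-18
after or $t6, $t0, 16: $t6=(-18)|16=-2
after add $t6, $t6, $t0: $t6=(-2)+(-18)=-20
after add $t0, $t0, 18: $t0=(-18)+18=0
after or $t0, $t6, 16: $t0=(-20)|16=-4
after add $t0, $t6, $t6: $t0=(-20)+(-20)=-40
halt.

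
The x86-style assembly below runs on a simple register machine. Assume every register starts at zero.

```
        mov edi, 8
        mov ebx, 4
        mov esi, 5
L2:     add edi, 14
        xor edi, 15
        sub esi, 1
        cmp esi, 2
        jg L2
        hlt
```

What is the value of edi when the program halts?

after mov edi, 8: edi=8
after mov ebx, 4: ebx=4
after mov esi, 5: esi=5
after add edi, 14: edi=8+14=22
after xor edi, 15: edi=22^15=25
after sub esi, 1: esi=5-1=4
cmp esi, 2  (cmp 4,2)
jg L2: taken
after add edi, 14: edi=25+14=39
after xor edi, 15: edi=39^15=40
after sub esi, 1: esi=4-1=3
cmp esi, 2  (cmp 3,2)
jg L2: taken
after add edi, 14: edi=40+14=54
after xor edi, 15: edi=54^15=57
after sub esi, 1: esi=3-1=2
cmp esi, 2  (cmp 2,2)
jg L2: not taken
halt.

57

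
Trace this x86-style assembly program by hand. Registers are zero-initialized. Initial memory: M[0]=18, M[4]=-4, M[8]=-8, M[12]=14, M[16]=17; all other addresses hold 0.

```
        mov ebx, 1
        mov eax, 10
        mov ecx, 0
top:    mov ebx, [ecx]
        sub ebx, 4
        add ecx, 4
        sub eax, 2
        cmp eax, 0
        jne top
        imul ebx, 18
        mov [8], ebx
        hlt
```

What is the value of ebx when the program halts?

234

after mov ebx, 1: ebx=1
after mov eax, 10: eax=10
after mov ecx, 0: ecx=0
after mov ebx, [ecx]: ebx=M[0]=18
after sub ebx, 4: ebx=18-4=14
after add ecx, 4: ecx=0+4=4
after sub eax, 2: eax=10-2=8
cmp eax, 0  (cmp 8,0)
jne top: taken
after mov ebx, [ecx]: ebx=M[4]=-4
after sub ebx, 4: ebx=(-4)-4=-8
after add ecx, 4: ecx=4+4=8
after sub eax, 2: eax=8-2=6
cmp eax, 0  (cmp 6,0)
jne top: taken
after mov ebx, [ecx]: ebx=M[8]=-8
after sub ebx, 4: ebx=(-8)-4=-12
after add ecx, 4: ecx=8+4=12
after sub eax, 2: eax=6-2=4
cmp eax, 0  (cmp 4,0)
jne top: taken
after mov ebx, [ecx]: ebx=M[12]=14
after sub ebx, 4: ebx=14-4=10
after add ecx, 4: ecx=12+4=16
after sub eax, 2: eax=4-2=2
cmp eax, 0  (cmp 2,0)
jne top: taken
after mov ebx, [ecx]: ebx=M[16]=17
after sub ebx, 4: ebx=17-4=13
after add ecx, 4: ecx=16+4=20
after sub eax, 2: eax=2-2=0
cmp eax, 0  (cmp 0,0)
jne top: not taken
after imul ebx, 18: ebx=13*18=234
mov [8], ebx → M[8]=234
halt.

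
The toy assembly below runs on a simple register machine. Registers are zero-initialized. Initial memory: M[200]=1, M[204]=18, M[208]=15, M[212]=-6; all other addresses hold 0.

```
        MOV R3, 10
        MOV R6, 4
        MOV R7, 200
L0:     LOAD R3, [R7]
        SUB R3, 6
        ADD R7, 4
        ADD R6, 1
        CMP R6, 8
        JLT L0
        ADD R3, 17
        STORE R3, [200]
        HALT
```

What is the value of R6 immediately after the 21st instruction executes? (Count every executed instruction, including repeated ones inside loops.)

after MOV R3, 10: R3=10
after MOV R6, 4: R6=4
after MOV R7, 200: R7=200
after LOAD R3, [R7]: R3=M[200]=1
after SUB R3, 6: R3=1-6=-5
after ADD R7, 4: R7=200+4=204
after ADD R6, 1: R6=4+1=5
CMP R6, 8  (cmp 5,8)
JLT L0: taken
after LOAD R3, [R7]: R3=M[204]=18
after SUB R3, 6: R3=18-6=12
after ADD R7, 4: R7=204+4=208
after ADD R6, 1: R6=5+1=6
CMP R6, 8  (cmp 6,8)
JLT L0: taken
after LOAD R3, [R7]: R3=M[208]=15
after SUB R3, 6: R3=15-6=9
after ADD R7, 4: R7=208+4=212
after ADD R6, 1: R6=6+1=7
CMP R6, 8  (cmp 7,8)
JLT L0: taken
After step 21: R6 = 7.

7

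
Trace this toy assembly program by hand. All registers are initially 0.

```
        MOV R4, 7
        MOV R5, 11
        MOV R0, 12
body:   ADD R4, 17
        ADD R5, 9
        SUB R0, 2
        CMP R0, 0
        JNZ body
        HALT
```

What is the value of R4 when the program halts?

R4=7
R5=11
R0=12
R4=7+17=24
R5=11+9=20
R0=12-2=10
CMP R0, 0  (cmp 10,0)
JNZ body: taken
R4=24+17=41
R5=20+9=29
R0=10-2=8
CMP R0, 0  (cmp 8,0)
JNZ body: taken
R4=41+17=58
R5=29+9=38
R0=8-2=6
CMP R0, 0  (cmp 6,0)
JNZ body: taken
R4=58+17=75
R5=38+9=47
R0=6-2=4
CMP R0, 0  (cmp 4,0)
JNZ body: taken
R4=75+17=92
R5=47+9=56
R0=4-2=2
CMP R0, 0  (cmp 2,0)
JNZ body: taken
R4=92+17=109
R5=56+9=65
R0=2-2=0
CMP R0, 0  (cmp 0,0)
JNZ body: not taken
halt.

109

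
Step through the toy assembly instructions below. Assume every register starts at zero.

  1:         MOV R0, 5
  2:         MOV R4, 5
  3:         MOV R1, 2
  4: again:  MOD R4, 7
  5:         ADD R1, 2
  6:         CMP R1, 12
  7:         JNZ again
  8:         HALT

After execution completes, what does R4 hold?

5

after MOV R0, 5: R0=5
after MOV R4, 5: R4=5
after MOV R1, 2: R1=2
after MOD R4, 7: R4=5%7=5
after ADD R1, 2: R1=2+2=4
CMP R1, 12  (cmp 4,12)
JNZ again: taken
after MOD R4, 7: R4=5%7=5
after ADD R1, 2: R1=4+2=6
CMP R1, 12  (cmp 6,12)
JNZ again: taken
after MOD R4, 7: R4=5%7=5
after ADD R1, 2: R1=6+2=8
CMP R1, 12  (cmp 8,12)
JNZ again: taken
after MOD R4, 7: R4=5%7=5
after ADD R1, 2: R1=8+2=10
CMP R1, 12  (cmp 10,12)
JNZ again: taken
after MOD R4, 7: R4=5%7=5
after ADD R1, 2: R1=10+2=12
CMP R1, 12  (cmp 12,12)
JNZ again: not taken
halt.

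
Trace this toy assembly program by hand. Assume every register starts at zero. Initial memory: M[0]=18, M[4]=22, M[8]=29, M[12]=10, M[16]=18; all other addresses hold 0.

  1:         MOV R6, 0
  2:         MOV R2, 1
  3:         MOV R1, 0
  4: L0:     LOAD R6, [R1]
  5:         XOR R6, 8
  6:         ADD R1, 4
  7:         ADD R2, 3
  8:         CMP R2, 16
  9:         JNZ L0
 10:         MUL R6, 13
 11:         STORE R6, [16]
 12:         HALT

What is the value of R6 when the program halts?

338

after MOV R6, 0: R6=0
after MOV R2, 1: R2=1
after MOV R1, 0: R1=0
after LOAD R6, [R1]: R6=M[0]=18
after XOR R6, 8: R6=18^8=26
after ADD R1, 4: R1=0+4=4
after ADD R2, 3: R2=1+3=4
CMP R2, 16  (cmp 4,16)
JNZ L0: taken
after LOAD R6, [R1]: R6=M[4]=22
after XOR R6, 8: R6=22^8=30
after ADD R1, 4: R1=4+4=8
after ADD R2, 3: R2=4+3=7
CMP R2, 16  (cmp 7,16)
JNZ L0: taken
after LOAD R6, [R1]: R6=M[8]=29
after XOR R6, 8: R6=29^8=21
after ADD R1, 4: R1=8+4=12
after ADD R2, 3: R2=7+3=10
CMP R2, 16  (cmp 10,16)
JNZ L0: taken
after LOAD R6, [R1]: R6=M[12]=10
after XOR R6, 8: R6=10^8=2
after ADD R1, 4: R1=12+4=16
after ADD R2, 3: R2=10+3=13
CMP R2, 16  (cmp 13,16)
JNZ L0: taken
after LOAD R6, [R1]: R6=M[16]=18
after XOR R6, 8: R6=18^8=26
after ADD R1, 4: R1=16+4=20
after ADD R2, 3: R2=13+3=16
CMP R2, 16  (cmp 16,16)
JNZ L0: not taken
after MUL R6, 13: R6=26*13=338
STORE R6, [16] → M[16]=338
halt.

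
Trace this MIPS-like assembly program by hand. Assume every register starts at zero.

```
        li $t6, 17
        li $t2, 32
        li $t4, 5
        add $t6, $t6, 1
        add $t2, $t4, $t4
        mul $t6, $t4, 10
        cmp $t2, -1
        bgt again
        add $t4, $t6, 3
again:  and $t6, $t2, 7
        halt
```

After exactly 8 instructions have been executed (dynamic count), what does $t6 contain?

$t6=17
$t2=32
$t4=5
$t6=17+1=18
$t2=5+5=10
$t6=5*10=50
cmp $t2, -1  (cmp 10,-1)
bgt again: taken
After step 8: $t6 = 50.

50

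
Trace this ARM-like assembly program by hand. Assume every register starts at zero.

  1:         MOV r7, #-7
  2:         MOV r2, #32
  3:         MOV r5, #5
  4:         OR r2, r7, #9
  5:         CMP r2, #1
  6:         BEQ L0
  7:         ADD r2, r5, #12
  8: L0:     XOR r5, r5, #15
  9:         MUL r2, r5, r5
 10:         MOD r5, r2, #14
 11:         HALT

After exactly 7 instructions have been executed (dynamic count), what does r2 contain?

MOV r7, #-7 → r7=-7
MOV r2, #32 → r2=32
MOV r5, #5 → r5=5
OR r2, r7, #9 → r2=(-7)|9=-7
CMP r2, #1  (cmp -7,1)
BEQ L0: not taken
ADD r2, r5, #12 → r2=5+12=17
After step 7: r2 = 17.

17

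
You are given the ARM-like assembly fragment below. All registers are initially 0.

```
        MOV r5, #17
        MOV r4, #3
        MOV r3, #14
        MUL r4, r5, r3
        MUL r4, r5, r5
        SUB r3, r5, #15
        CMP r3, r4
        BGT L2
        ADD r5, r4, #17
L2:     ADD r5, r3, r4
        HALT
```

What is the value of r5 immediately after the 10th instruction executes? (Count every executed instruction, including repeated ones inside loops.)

291

after MOV r5, #17: r5=17
after MOV r4, #3: r4=3
after MOV r3, #14: r3=14
after MUL r4, r5, r3: r4=17*14=238
after MUL r4, r5, r5: r4=17*17=289
after SUB r3, r5, #15: r3=17-15=2
CMP r3, r4  (cmp 2,289)
BGT L2: not taken
after ADD r5, r4, #17: r5=289+17=306
after ADD r5, r3, r4: r5=2+289=291
After step 10: r5 = 291.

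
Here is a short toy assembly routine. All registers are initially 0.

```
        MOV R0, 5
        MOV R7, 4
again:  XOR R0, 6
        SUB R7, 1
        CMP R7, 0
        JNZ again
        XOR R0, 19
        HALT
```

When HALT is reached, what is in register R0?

MOV R0, 5 → R0=5
MOV R7, 4 → R7=4
XOR R0, 6 → R0=5^6=3
SUB R7, 1 → R7=4-1=3
CMP R7, 0  (cmp 3,0)
JNZ again: taken
XOR R0, 6 → R0=3^6=5
SUB R7, 1 → R7=3-1=2
CMP R7, 0  (cmp 2,0)
JNZ again: taken
XOR R0, 6 → R0=5^6=3
SUB R7, 1 → R7=2-1=1
CMP R7, 0  (cmp 1,0)
JNZ again: taken
XOR R0, 6 → R0=3^6=5
SUB R7, 1 → R7=1-1=0
CMP R7, 0  (cmp 0,0)
JNZ again: not taken
XOR R0, 19 → R0=5^19=22
halt.

22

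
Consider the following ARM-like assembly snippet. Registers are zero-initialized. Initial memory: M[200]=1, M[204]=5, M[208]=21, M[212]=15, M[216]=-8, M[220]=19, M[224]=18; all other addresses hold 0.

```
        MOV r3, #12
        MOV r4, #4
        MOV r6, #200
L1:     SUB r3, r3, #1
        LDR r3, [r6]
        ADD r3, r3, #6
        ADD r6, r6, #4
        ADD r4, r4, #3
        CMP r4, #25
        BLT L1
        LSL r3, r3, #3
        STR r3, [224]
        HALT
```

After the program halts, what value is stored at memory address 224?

r3=12
r4=4
r6=200
r3=12-1=11
r3=M[200]=1
r3=1+6=7
r6=200+4=204
r4=4+3=7
CMP r4, #25  (cmp 7,25)
BLT L1: taken
r3=7-1=6
r3=M[204]=5
r3=5+6=11
r6=204+4=208
r4=7+3=10
CMP r4, #25  (cmp 10,25)
BLT L1: taken
r3=11-1=10
r3=M[208]=21
r3=21+6=27
r6=208+4=212
r4=10+3=13
CMP r4, #25  (cmp 13,25)
BLT L1: taken
r3=27-1=26
r3=M[212]=15
r3=15+6=21
r6=212+4=216
r4=13+3=16
CMP r4, #25  (cmp 16,25)
BLT L1: taken
r3=21-1=20
r3=M[216]=-8
r3=(-8)+6=-2
r6=216+4=220
r4=16+3=19
CMP r4, #25  (cmp 19,25)
BLT L1: taken
r3=(-2)-1=-3
r3=M[220]=19
r3=19+6=25
r6=220+4=224
r4=19+3=22
CMP r4, #25  (cmp 22,25)
BLT L1: taken
r3=25-1=24
r3=M[224]=18
r3=18+6=24
r6=224+4=228
r4=22+3=25
CMP r4, #25  (cmp 25,25)
BLT L1: not taken
r3=24<<3=192
STR r3, [224] → M[224]=192
halt.

192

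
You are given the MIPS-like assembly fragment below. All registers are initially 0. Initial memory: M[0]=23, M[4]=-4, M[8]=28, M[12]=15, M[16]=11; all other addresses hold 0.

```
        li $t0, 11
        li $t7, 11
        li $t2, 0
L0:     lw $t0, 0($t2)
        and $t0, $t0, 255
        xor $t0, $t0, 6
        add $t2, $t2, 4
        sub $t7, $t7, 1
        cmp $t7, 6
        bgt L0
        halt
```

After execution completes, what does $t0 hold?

after li $t0, 11: $t0=11
after li $t7, 11: $t7=11
after li $t2, 0: $t2=0
after lw $t0, 0($t2): $t0=M[0]=23
after and $t0, $t0, 255: $t0=23&255=23
after xor $t0, $t0, 6: $t0=23^6=17
after add $t2, $t2, 4: $t2=0+4=4
after sub $t7, $t7, 1: $t7=11-1=10
cmp $t7, 6  (cmp 10,6)
bgt L0: taken
after lw $t0, 0($t2): $t0=M[4]=-4
after and $t0, $t0, 255: $t0=(-4)&255=252
after xor $t0, $t0, 6: $t0=252^6=250
after add $t2, $t2, 4: $t2=4+4=8
after sub $t7, $t7, 1: $t7=10-1=9
cmp $t7, 6  (cmp 9,6)
bgt L0: taken
after lw $t0, 0($t2): $t0=M[8]=28
after and $t0, $t0, 255: $t0=28&255=28
after xor $t0, $t0, 6: $t0=28^6=26
after add $t2, $t2, 4: $t2=8+4=12
after sub $t7, $t7, 1: $t7=9-1=8
cmp $t7, 6  (cmp 8,6)
bgt L0: taken
after lw $t0, 0($t2): $t0=M[12]=15
after and $t0, $t0, 255: $t0=15&255=15
after xor $t0, $t0, 6: $t0=15^6=9
after add $t2, $t2, 4: $t2=12+4=16
after sub $t7, $t7, 1: $t7=8-1=7
cmp $t7, 6  (cmp 7,6)
bgt L0: taken
after lw $t0, 0($t2): $t0=M[16]=11
after and $t0, $t0, 255: $t0=11&255=11
after xor $t0, $t0, 6: $t0=11^6=13
after add $t2, $t2, 4: $t2=16+4=20
after sub $t7, $t7, 1: $t7=7-1=6
cmp $t7, 6  (cmp 6,6)
bgt L0: not taken
halt.

13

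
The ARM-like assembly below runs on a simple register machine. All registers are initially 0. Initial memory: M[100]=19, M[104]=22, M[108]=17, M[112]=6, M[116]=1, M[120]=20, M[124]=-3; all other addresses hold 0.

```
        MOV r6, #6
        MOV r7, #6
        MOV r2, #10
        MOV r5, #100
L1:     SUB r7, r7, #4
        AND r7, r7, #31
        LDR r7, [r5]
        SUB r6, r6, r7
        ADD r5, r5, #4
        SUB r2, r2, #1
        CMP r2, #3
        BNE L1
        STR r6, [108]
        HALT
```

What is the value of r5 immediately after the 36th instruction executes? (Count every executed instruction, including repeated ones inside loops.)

after MOV r6, #6: r6=6
after MOV r7, #6: r7=6
after MOV r2, #10: r2=10
after MOV r5, #100: r5=100
after SUB r7, r7, #4: r7=6-4=2
after AND r7, r7, #31: r7=2&31=2
after LDR r7, [r5]: r7=M[100]=19
after SUB r6, r6, r7: r6=6-19=-13
after ADD r5, r5, #4: r5=100+4=104
after SUB r2, r2, #1: r2=10-1=9
CMP r2, #3  (cmp 9,3)
BNE L1: taken
after SUB r7, r7, #4: r7=19-4=15
after AND r7, r7, #31: r7=15&31=15
after LDR r7, [r5]: r7=M[104]=22
after SUB r6, r6, r7: r6=(-13)-22=-35
after ADD r5, r5, #4: r5=104+4=108
after SUB r2, r2, #1: r2=9-1=8
CMP r2, #3  (cmp 8,3)
BNE L1: taken
after SUB r7, r7, #4: r7=22-4=18
after AND r7, r7, #31: r7=18&31=18
after LDR r7, [r5]: r7=M[108]=17
after SUB r6, r6, r7: r6=(-35)-17=-52
after ADD r5, r5, #4: r5=108+4=112
after SUB r2, r2, #1: r2=8-1=7
CMP r2, #3  (cmp 7,3)
BNE L1: taken
after SUB r7, r7, #4: r7=17-4=13
after AND r7, r7, #31: r7=13&31=13
after LDR r7, [r5]: r7=M[112]=6
after SUB r6, r6, r7: r6=(-52)-6=-58
after ADD r5, r5, #4: r5=112+4=116
after SUB r2, r2, #1: r2=7-1=6
CMP r2, #3  (cmp 6,3)
BNE L1: taken
After step 36: r5 = 116.

116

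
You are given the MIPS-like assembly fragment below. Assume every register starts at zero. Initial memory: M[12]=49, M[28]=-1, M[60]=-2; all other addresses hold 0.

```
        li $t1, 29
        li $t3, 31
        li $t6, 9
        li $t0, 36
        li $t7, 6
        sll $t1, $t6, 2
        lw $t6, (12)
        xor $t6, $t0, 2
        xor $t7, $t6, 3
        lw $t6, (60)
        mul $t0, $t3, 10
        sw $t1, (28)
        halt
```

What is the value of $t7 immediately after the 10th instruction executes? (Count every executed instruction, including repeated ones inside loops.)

after li $t1, 29: $t1=29
after li $t3, 31: $t3=31
after li $t6, 9: $t6=9
after li $t0, 36: $t0=36
after li $t7, 6: $t7=6
after sll $t1, $t6, 2: $t1=9<<2=36
after lw $t6, (12): $t6=M[12]=49
after xor $t6, $t0, 2: $t6=36^2=38
after xor $t7, $t6, 3: $t7=38^3=37
after lw $t6, (60): $t6=M[60]=-2
After step 10: $t7 = 37.

37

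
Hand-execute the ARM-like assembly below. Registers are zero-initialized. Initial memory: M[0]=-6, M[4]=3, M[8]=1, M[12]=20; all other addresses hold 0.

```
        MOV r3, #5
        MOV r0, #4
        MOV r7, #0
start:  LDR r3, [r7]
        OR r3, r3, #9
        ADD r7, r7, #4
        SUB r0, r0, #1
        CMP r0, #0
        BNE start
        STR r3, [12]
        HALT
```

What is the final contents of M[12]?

r3=5
r0=4
r7=0
r3=M[0]=-6
r3=(-6)|9=-5
r7=0+4=4
r0=4-1=3
CMP r0, #0  (cmp 3,0)
BNE start: taken
r3=M[4]=3
r3=3|9=11
r7=4+4=8
r0=3-1=2
CMP r0, #0  (cmp 2,0)
BNE start: taken
r3=M[8]=1
r3=1|9=9
r7=8+4=12
r0=2-1=1
CMP r0, #0  (cmp 1,0)
BNE start: taken
r3=M[12]=20
r3=20|9=29
r7=12+4=16
r0=1-1=0
CMP r0, #0  (cmp 0,0)
BNE start: not taken
STR r3, [12] → M[12]=29
halt.

29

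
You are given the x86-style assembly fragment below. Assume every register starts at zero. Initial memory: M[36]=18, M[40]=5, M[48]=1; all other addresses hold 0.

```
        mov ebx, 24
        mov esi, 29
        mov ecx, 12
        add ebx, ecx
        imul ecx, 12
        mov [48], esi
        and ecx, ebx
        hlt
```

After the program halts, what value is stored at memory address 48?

29

ebx=24
esi=29
ecx=12
ebx=24+12=36
ecx=12*12=144
mov [48], esi → M[48]=29
ecx=144&36=0
halt.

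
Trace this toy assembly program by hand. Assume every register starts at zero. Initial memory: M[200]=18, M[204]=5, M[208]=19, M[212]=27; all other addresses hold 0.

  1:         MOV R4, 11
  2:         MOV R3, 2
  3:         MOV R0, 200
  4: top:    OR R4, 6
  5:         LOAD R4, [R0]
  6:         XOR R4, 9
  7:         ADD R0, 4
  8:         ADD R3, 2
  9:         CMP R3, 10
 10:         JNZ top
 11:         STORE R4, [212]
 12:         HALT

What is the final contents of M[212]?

MOV R4, 11 → R4=11
MOV R3, 2 → R3=2
MOV R0, 200 → R0=200
OR R4, 6 → R4=11|6=15
LOAD R4, [R0] → R4=M[200]=18
XOR R4, 9 → R4=18^9=27
ADD R0, 4 → R0=200+4=204
ADD R3, 2 → R3=2+2=4
CMP R3, 10  (cmp 4,10)
JNZ top: taken
OR R4, 6 → R4=27|6=31
LOAD R4, [R0] → R4=M[204]=5
XOR R4, 9 → R4=5^9=12
ADD R0, 4 → R0=204+4=208
ADD R3, 2 → R3=4+2=6
CMP R3, 10  (cmp 6,10)
JNZ top: taken
OR R4, 6 → R4=12|6=14
LOAD R4, [R0] → R4=M[208]=19
XOR R4, 9 → R4=19^9=26
ADD R0, 4 → R0=208+4=212
ADD R3, 2 → R3=6+2=8
CMP R3, 10  (cmp 8,10)
JNZ top: taken
OR R4, 6 → R4=26|6=30
LOAD R4, [R0] → R4=M[212]=27
XOR R4, 9 → R4=27^9=18
ADD R0, 4 → R0=212+4=216
ADD R3, 2 → R3=8+2=10
CMP R3, 10  (cmp 10,10)
JNZ top: not taken
STORE R4, [212] → M[212]=18
halt.

18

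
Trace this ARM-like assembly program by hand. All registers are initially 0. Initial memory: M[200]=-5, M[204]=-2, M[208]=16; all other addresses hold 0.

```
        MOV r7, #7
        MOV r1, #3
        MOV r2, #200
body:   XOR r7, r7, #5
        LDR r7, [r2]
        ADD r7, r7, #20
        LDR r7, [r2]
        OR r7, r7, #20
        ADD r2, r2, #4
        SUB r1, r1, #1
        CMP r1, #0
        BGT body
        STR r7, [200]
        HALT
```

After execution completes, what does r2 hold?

r7=7
r1=3
r2=200
r7=7^5=2
r7=M[200]=-5
r7=(-5)+20=15
r7=M[200]=-5
r7=(-5)|20=-1
r2=200+4=204
r1=3-1=2
CMP r1, #0  (cmp 2,0)
BGT body: taken
r7=(-1)^5=-6
r7=M[204]=-2
r7=(-2)+20=18
r7=M[204]=-2
r7=(-2)|20=-2
r2=204+4=208
r1=2-1=1
CMP r1, #0  (cmp 1,0)
BGT body: taken
r7=(-2)^5=-5
r7=M[208]=16
r7=16+20=36
r7=M[208]=16
r7=16|20=20
r2=208+4=212
r1=1-1=0
CMP r1, #0  (cmp 0,0)
BGT body: not taken
STR r7, [200] → M[200]=20
halt.

212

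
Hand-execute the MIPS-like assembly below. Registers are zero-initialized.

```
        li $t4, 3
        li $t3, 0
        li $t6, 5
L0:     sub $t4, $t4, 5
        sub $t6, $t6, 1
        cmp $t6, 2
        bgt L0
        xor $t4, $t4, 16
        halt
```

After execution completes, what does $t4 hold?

after li $t4, 3: $t4=3
after li $t3, 0: $t3=0
after li $t6, 5: $t6=5
after sub $t4, $t4, 5: $t4=3-5=-2
after sub $t6, $t6, 1: $t6=5-1=4
cmp $t6, 2  (cmp 4,2)
bgt L0: taken
after sub $t4, $t4, 5: $t4=(-2)-5=-7
after sub $t6, $t6, 1: $t6=4-1=3
cmp $t6, 2  (cmp 3,2)
bgt L0: taken
after sub $t4, $t4, 5: $t4=(-7)-5=-12
after sub $t6, $t6, 1: $t6=3-1=2
cmp $t6, 2  (cmp 2,2)
bgt L0: not taken
after xor $t4, $t4, 16: $t4=(-12)^16=-28
halt.

-28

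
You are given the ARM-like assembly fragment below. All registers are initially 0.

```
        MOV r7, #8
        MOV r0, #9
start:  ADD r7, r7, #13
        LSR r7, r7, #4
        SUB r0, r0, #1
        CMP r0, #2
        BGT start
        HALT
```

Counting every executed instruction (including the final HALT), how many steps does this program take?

38

after MOV r7, #8: r7=8
after MOV r0, #9: r0=9
after ADD r7, r7, #13: r7=8+13=21
after LSR r7, r7, #4: r7=21>>4=1
after SUB r0, r0, #1: r0=9-1=8
CMP r0, #2  (cmp 8,2)
BGT start: taken
after ADD r7, r7, #13: r7=1+13=14
after LSR r7, r7, #4: r7=14>>4=0
after SUB r0, r0, #1: r0=8-1=7
CMP r0, #2  (cmp 7,2)
BGT start: taken
after ADD r7, r7, #13: r7=0+13=13
after LSR r7, r7, #4: r7=13>>4=0
after SUB r0, r0, #1: r0=7-1=6
CMP r0, #2  (cmp 6,2)
BGT start: taken
after ADD r7, r7, #13: r7=0+13=13
after LSR r7, r7, #4: r7=13>>4=0
after SUB r0, r0, #1: r0=6-1=5
CMP r0, #2  (cmp 5,2)
BGT start: taken
after ADD r7, r7, #13: r7=0+13=13
after LSR r7, r7, #4: r7=13>>4=0
after SUB r0, r0, #1: r0=5-1=4
CMP r0, #2  (cmp 4,2)
BGT start: taken
after ADD r7, r7, #13: r7=0+13=13
after LSR r7, r7, #4: r7=13>>4=0
after SUB r0, r0, #1: r0=4-1=3
CMP r0, #2  (cmp 3,2)
BGT start: taken
after ADD r7, r7, #13: r7=0+13=13
after LSR r7, r7, #4: r7=13>>4=0
after SUB r0, r0, #1: r0=3-1=2
CMP r0, #2  (cmp 2,2)
BGT start: not taken
halt.
Total executed instructions: 38.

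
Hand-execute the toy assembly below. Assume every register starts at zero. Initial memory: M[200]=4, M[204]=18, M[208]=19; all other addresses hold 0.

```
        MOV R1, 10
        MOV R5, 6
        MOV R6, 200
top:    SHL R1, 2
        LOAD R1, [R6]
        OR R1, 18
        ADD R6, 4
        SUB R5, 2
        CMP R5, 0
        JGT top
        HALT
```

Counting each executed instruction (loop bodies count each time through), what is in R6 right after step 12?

after MOV R1, 10: R1=10
after MOV R5, 6: R5=6
after MOV R6, 200: R6=200
after SHL R1, 2: R1=10<<2=40
after LOAD R1, [R6]: R1=M[200]=4
after OR R1, 18: R1=4|18=22
after ADD R6, 4: R6=200+4=204
after SUB R5, 2: R5=6-2=4
CMP R5, 0  (cmp 4,0)
JGT top: taken
after SHL R1, 2: R1=22<<2=88
after LOAD R1, [R6]: R1=M[204]=18
After step 12: R6 = 204.

204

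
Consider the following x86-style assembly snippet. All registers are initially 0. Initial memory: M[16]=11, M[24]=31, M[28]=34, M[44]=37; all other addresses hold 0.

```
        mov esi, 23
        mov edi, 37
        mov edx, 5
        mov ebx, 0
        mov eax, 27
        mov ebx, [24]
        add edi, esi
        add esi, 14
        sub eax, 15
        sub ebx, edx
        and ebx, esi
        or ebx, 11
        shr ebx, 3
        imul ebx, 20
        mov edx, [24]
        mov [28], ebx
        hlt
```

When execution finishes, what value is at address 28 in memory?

20

mov esi, 23 → esi=23
mov edi, 37 → edi=37
mov edx, 5 → edx=5
mov ebx, 0 → ebx=0
mov eax, 27 → eax=27
mov ebx, [24] → ebx=M[24]=31
add edi, esi → edi=37+23=60
add esi, 14 → esi=23+14=37
sub eax, 15 → eax=27-15=12
sub ebx, edx → ebx=31-5=26
and ebx, esi → ebx=26&37=0
or ebx, 11 → ebx=0|11=11
shr ebx, 3 → ebx=11>>3=1
imul ebx, 20 → ebx=1*20=20
mov edx, [24] → edx=M[24]=31
mov [28], ebx → M[28]=20
halt.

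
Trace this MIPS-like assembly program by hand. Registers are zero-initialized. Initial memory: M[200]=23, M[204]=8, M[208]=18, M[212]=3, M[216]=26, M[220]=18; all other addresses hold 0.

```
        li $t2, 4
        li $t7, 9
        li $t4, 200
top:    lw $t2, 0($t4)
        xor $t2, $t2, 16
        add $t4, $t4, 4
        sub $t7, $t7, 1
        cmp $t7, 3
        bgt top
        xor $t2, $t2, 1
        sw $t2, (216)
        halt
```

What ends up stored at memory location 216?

3

li $t2, 4 → $t2=4
li $t7, 9 → $t7=9
li $t4, 200 → $t4=200
lw $t2, 0($t4) → $t2=M[200]=23
xor $t2, $t2, 16 → $t2=23^16=7
add $t4, $t4, 4 → $t4=200+4=204
sub $t7, $t7, 1 → $t7=9-1=8
cmp $t7, 3  (cmp 8,3)
bgt top: taken
lw $t2, 0($t4) → $t2=M[204]=8
xor $t2, $t2, 16 → $t2=8^16=24
add $t4, $t4, 4 → $t4=204+4=208
sub $t7, $t7, 1 → $t7=8-1=7
cmp $t7, 3  (cmp 7,3)
bgt top: taken
lw $t2, 0($t4) → $t2=M[208]=18
xor $t2, $t2, 16 → $t2=18^16=2
add $t4, $t4, 4 → $t4=208+4=212
sub $t7, $t7, 1 → $t7=7-1=6
cmp $t7, 3  (cmp 6,3)
bgt top: taken
lw $t2, 0($t4) → $t2=M[212]=3
xor $t2, $t2, 16 → $t2=3^16=19
add $t4, $t4, 4 → $t4=212+4=216
sub $t7, $t7, 1 → $t7=6-1=5
cmp $t7, 3  (cmp 5,3)
bgt top: taken
lw $t2, 0($t4) → $t2=M[216]=26
xor $t2, $t2, 16 → $t2=26^16=10
add $t4, $t4, 4 → $t4=216+4=220
sub $t7, $t7, 1 → $t7=5-1=4
cmp $t7, 3  (cmp 4,3)
bgt top: taken
lw $t2, 0($t4) → $t2=M[220]=18
xor $t2, $t2, 16 → $t2=18^16=2
add $t4, $t4, 4 → $t4=220+4=224
sub $t7, $t7, 1 → $t7=4-1=3
cmp $t7, 3  (cmp 3,3)
bgt top: not taken
xor $t2, $t2, 1 → $t2=2^1=3
sw $t2, (216) → M[216]=3
halt.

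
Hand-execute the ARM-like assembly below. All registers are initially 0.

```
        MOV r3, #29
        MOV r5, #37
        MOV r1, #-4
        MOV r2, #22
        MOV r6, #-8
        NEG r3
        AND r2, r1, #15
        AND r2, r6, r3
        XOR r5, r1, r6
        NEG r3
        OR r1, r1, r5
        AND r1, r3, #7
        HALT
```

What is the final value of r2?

MOV r3, #29 → r3=29
MOV r5, #37 → r5=37
MOV r1, #-4 → r1=-4
MOV r2, #22 → r2=22
MOV r6, #-8 → r6=-8
NEG r3 → r3=-(29)=-29
AND r2, r1, #15 → r2=(-4)&15=12
AND r2, r6, r3 → r2=(-8)&(-29)=-32
XOR r5, r1, r6 → r5=(-4)^(-8)=4
NEG r3 → r3=-(-29)=29
OR r1, r1, r5 → r1=(-4)|4=-4
AND r1, r3, #7 → r1=29&7=5
halt.

-32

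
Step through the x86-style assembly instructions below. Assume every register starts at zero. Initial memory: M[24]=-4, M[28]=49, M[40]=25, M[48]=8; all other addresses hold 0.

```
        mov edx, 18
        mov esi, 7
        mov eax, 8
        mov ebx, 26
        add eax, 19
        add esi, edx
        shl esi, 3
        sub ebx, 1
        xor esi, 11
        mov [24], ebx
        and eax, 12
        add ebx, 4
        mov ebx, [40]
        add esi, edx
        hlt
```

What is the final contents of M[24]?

edx=18
esi=7
eax=8
ebx=26
eax=8+19=27
esi=7+18=25
esi=25<<3=200
ebx=26-1=25
esi=200^11=195
mov [24], ebx → M[24]=25
eax=27&12=8
ebx=25+4=29
ebx=M[40]=25
esi=195+18=213
halt.

25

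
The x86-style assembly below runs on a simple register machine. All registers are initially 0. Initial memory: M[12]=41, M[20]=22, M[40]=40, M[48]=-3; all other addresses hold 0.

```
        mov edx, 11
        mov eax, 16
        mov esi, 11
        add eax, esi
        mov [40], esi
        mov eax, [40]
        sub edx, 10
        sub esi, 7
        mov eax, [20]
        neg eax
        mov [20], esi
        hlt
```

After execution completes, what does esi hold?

4

mov edx, 11 → edx=11
mov eax, 16 → eax=16
mov esi, 11 → esi=11
add eax, esi → eax=16+11=27
mov [40], esi → M[40]=11
mov eax, [40] → eax=M[40]=11
sub edx, 10 → edx=11-10=1
sub esi, 7 → esi=11-7=4
mov eax, [20] → eax=M[20]=22
neg eax → eax=-(22)=-22
mov [20], esi → M[20]=4
halt.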